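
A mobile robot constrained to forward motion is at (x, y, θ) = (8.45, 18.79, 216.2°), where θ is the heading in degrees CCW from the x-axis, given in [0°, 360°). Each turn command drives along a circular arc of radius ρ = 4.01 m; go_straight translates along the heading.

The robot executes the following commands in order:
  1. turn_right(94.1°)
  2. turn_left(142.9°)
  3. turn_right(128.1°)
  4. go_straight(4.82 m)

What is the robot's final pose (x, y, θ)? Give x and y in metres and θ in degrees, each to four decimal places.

set_pose: (x, y, θ) = (8.4500, 18.7900, 216.2000°), ρ = 4.01
turn_right(94.1°): centre at ρ to the right, rotate −94.1° → (2.6847, 19.8950, 122.1000°)
turn_left(142.9°): centre at ρ to the left, rotate +142.9° → (-4.7070, 18.1136, 265.0000°)
turn_right(128.1°): centre at ρ to the right, rotate −128.1° → (-11.4417, 15.5351, 136.9000°)
go_straight(4.82): x += 4.82·cos θ, y += 4.82·sin θ → (-14.9610, 18.8285, 136.9000°)

(-14.9610, 18.8285, 136.9000°)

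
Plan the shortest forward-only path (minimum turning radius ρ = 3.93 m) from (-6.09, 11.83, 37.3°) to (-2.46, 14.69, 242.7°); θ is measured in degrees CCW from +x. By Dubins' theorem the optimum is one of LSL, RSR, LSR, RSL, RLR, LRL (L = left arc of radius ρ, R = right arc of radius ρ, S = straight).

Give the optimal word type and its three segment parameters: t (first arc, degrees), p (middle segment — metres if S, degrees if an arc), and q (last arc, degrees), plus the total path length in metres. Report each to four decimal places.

RLR: t = 80.1906°, p = 297.9229°, q = 12.3323°, L = 26.7812 m

Let ψ = atan2(Δy, Δx) = atan2(2.86, 3.63) = 38.2338° be the start→goal bearing.
Normalize: d = |goal − start| / ρ = 4.621309/3.93 = 1.175906, α = (θ_start − ψ) mod 360° = 359.0662° = 6.266887 rad, β = (θ_goal − ψ) mod 360° = 204.4662° = 3.568608 rad.
Common terms: sin α = -0.016298, cos α = 0.999867, sin β = -0.414156, cos β = -0.910206, cos(α−β) = -0.903335, d² = 1.382754. Work in radians in the unit-radius frame; every candidate has L = ρ·(t + p + q).
LSL: p² = 2 + d² − 2cos(α−β) + 2d(sin α − sin β) = 6.125113; p = √p² = 2.474896; φ = atan2(cos β − cos α, d + sin α − sin β) = -0.881634 rad; t = (φ − α) mod 2π = 5.417850 rad, q = (β − φ) mod 2π = 4.450242 rad → L = 3.93·(5.417850 + 2.474896 + 4.450242) = 3.93·12.342988 = 48.507943 m
RSR: p² = 2 + d² − 2cos(α−β) + 2d(sin β − sin α) = 4.253737; p = √p² = 2.062459; φ = atan2(cos α − cos β, d − sin α + sin β) = 1.183979 rad; t = (α − φ) mod 2π = 5.082908 rad, q = (φ − β) mod 2π = 3.898557 rad → L = 3.93·(5.082908 + 2.062459 + 3.898557) = 3.93·11.043923 = 43.402619 m
LSR: p² = d² − 2 + 2cos(α−β) + 2d(sin α + sin β) = -3.436262 < 0 → infeasible
RSL: p² = d² − 2 + 2cos(α−β) − 2d(sin α + sin β) = -1.411571 < 0 → infeasible
RLR: c = (6 − d² + 2cos(α−β) + 2d(sin α − sin β))/8 = 0.468283; p = 2π − arccos c = 5.199735 rad; φ = atan2(cos α − cos β, d − sin α + sin β) = 1.183979 rad; t = (α − φ + p/2) mod 2π = 1.399590 rad, q = (α − β − t + p) mod 2π = 0.215239 rad → L = 3.93·(1.399590 + 5.199735 + 0.215239) = 3.93·6.814564 = 26.781238 m
LRL: c = (6 − d² + 2cos(α−β) − 2d(sin α − sin β))/8 = 0.234361; p = 2π − arccos c = 4.948950 rad; φ = atan2(cos β − cos α, d + sin α − sin β) = -0.881634 rad; t = (φ − α + p/2) mod 2π = 1.609139 rad, q = (β − α − t + p) mod 2π = 0.641532 rad → L = 3.93·(1.609139 + 4.948950 + 0.641532) = 3.93·7.199621 = 28.294511 m
Shortest: RLR with L = 26.781238 m ≈ 26.7812 m
Convert RLR to answer units (arcs ×180/π): t = 1.399590·180/π = 80.1906°, p = 5.199735·180/π = 297.9229°, q = 0.215239·180/π = 12.3323°, L = 26.7812 m.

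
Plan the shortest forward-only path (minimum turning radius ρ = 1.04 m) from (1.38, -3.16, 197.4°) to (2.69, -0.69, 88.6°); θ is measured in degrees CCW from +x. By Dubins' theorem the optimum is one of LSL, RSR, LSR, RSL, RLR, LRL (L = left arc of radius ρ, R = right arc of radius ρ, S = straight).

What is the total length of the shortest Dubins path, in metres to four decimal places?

Let ψ = atan2(Δy, Δx) = atan2(2.47, 1.31) = 62.0601° be the start→goal bearing.
Normalize: d = |goal − start| / ρ = 2.795890/1.04 = 2.688356, α = (θ_start − ψ) mod 360° = 135.3399° = 2.362127 rad, β = (θ_goal − ψ) mod 360° = 26.5399° = 0.463208 rad.
Common terms: sin α = 0.702900, cos α = -0.711289, sin β = 0.446821, cos β = 0.894624, cos(α−β) = -0.322266, d² = 7.227256. Work in radians in the unit-radius frame; every candidate has L = ρ·(t + p + q).
LSL: p² = 2 + d² − 2cos(α−β) + 2d(sin α − sin β) = 11.248650; p = √p² = 3.353901; φ = atan2(cos β − cos α, d + sin α − sin β) = 0.499309 rad; t = (φ − α) mod 2π = 4.420368 rad, q = (β − φ) mod 2π = 6.247084 rad → L = 1.04·(4.420368 + 3.353901 + 6.247084) = 1.04·14.021353 = 14.582207 m
RSR: p² = 2 + d² − 2cos(α−β) + 2d(sin β − sin α) = 8.494924; p = √p² = 2.914605; φ = atan2(cos α − cos β, d − sin α + sin β) = -0.583548 rad; t = (α − φ) mod 2π = 2.945674 rad, q = (φ − β) mod 2π = 5.236429 rad → L = 1.04·(2.945674 + 2.914605 + 5.236429) = 1.04·11.096709 = 11.540577 m
LSR: p² = d² − 2 + 2cos(α−β) + 2d(sin α + sin β) = 10.764439; p = √p² = 3.280920; φ = atan2(−cos α − cos β, d + sin α + sin β) − atan2(−2, p) = 0.499706 rad; t = (φ − α) mod 2π = 4.420765 rad, q = (φ − β) mod 2π = 0.036498 rad → L = 1.04·(4.420765 + 3.280920 + 0.036498) = 1.04·7.738184 = 8.047711 m
RSL: p² = d² − 2 + 2cos(α−β) − 2d(sin α + sin β) = -1.598990 < 0 → infeasible
RLR: c = (6 − d² + 2cos(α−β) + 2d(sin α − sin β))/8 = -0.061866; p = 2π − arccos c = 4.650484 rad; φ = atan2(cos α − cos β, d − sin α + sin β) = -0.583548 rad; t = (α − φ + p/2) mod 2π = 5.270916 rad, q = (α − β − t + p) mod 2π = 1.278486 rad → L = 1.04·(5.270916 + 4.650484 + 1.278486) = 1.04·11.199886 = 11.647881 m
LRL: c = (6 − d² + 2cos(α−β) − 2d(sin α − sin β))/8 = -0.406081; p = 2π − arccos c = 4.294227 rad; φ = atan2(cos β − cos α, d + sin α − sin β) = 0.499309 rad; t = (φ − α + p/2) mod 2π = 0.284296 rad, q = (β − α − t + p) mod 2π = 2.111013 rad → L = 1.04·(0.284296 + 4.294227 + 2.111013) = 1.04·6.689536 = 6.957118 m
Shortest: LRL with L = 6.957118 m ≈ 6.9571 m

6.9571 m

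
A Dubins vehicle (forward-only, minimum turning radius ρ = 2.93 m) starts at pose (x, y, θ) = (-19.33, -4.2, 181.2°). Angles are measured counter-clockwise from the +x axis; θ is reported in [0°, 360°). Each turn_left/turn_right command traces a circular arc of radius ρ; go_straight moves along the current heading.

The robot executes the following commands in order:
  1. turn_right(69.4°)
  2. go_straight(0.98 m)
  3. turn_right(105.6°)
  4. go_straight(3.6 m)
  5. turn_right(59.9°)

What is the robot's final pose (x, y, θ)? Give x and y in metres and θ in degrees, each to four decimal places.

(-13.8150, 1.7627, 306.3000°)

set_pose: (x, y, θ) = (-19.3300, -4.2000, 181.2000°), ρ = 2.93
turn_right(69.4°): centre at ρ to the right, rotate −69.4° → (-22.1118, -2.3588, 111.8000°)
go_straight(0.98): x += 0.98·cos θ, y += 0.98·sin θ → (-22.4758, -1.4488, 111.8000°)
turn_right(105.6°): centre at ρ to the right, rotate −105.6° → (-20.0717, 2.5521, 6.2000°)
go_straight(3.6): x += 3.6·cos θ, y += 3.6·sin θ → (-16.4928, 2.9409, 6.2000°)
turn_right(59.9°): centre at ρ to the right, rotate −59.9° → (-13.8150, 1.7627, -53.7000° ≡ 306.3000°)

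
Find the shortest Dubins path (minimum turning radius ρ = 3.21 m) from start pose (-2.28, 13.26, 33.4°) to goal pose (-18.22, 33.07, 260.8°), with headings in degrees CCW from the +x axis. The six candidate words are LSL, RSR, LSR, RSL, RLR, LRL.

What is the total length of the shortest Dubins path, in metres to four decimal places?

Let ψ = atan2(Δy, Δx) = atan2(19.81, -15.94) = 128.8217° be the start→goal bearing.
Normalize: d = |goal − start| / ρ = 25.426752/3.21 = 7.921106, α = (θ_start − ψ) mod 360° = 264.5783° = 4.617763 rad, β = (θ_goal − ψ) mod 360° = 131.9783° = 2.303456 rad.
Common terms: sin α = -0.995526, cos α = -0.094485, sin β = 0.743398, cos β = -0.668849, cos(α−β) = -0.676876, d² = 62.743927. Work in radians in the unit-radius frame; every candidate has L = ρ·(t + p + q).
LSL: p² = 2 + d² − 2cos(α−β) + 2d(sin α − sin β) = 38.549269; p = √p² = 6.208806; φ = atan2(cos β − cos α, d + sin α − sin β) = -0.092640 rad; t = (φ − α) mod 2π = 1.572782 rad, q = (β − φ) mod 2π = 2.396096 rad → L = 3.21·(1.572782 + 6.208806 + 2.396096) = 3.21·10.177685 = 32.670367 m
RSR: p² = 2 + d² − 2cos(α−β) + 2d(sin β − sin α) = 93.646089; p = √p² = 9.677091; φ = atan2(cos α − cos β, d − sin α + sin β) = 0.059388 rad; t = (α − φ) mod 2π = 4.558375 rad, q = (φ − β) mod 2π = 4.039117 rad → L = 3.21·(4.558375 + 9.677091 + 4.039117) = 3.21·18.274583 = 58.661411 m
LSR: p² = d² − 2 + 2cos(α−β) + 2d(sin α + sin β) = 55.395907; p = √p² = 7.442843; φ = atan2(−cos α − cos β, d + sin α + sin β) − atan2(−2, p) = 0.361722 rad; t = (φ − α) mod 2π = 2.027145 rad, q = (φ − β) mod 2π = 4.341451 rad → L = 3.21·(2.027145 + 7.442843 + 4.341451) = 3.21·13.811438 = 44.334717 m
RSL: p² = d² − 2 + 2cos(α−β) − 2d(sin α + sin β) = 63.384444; p = √p² = 7.961435; φ = atan2(cos α + cos β, d − sin α − sin β) − atan2(2, p) = -0.339242 rad; t = (α − φ) mod 2π = 4.957005 rad, q = (β − φ) mod 2π = 2.642698 rad → L = 3.21·(4.957005 + 7.961435 + 2.642698) = 3.21·15.561138 = 49.951254 m
RLR: c = (6 − d² + 2cos(α−β) + 2d(sin α − sin β))/8 = -10.705761, |c| > 1 → infeasible
LRL: c = (6 − d² + 2cos(α−β) − 2d(sin α − sin β))/8 = -3.818659, |c| > 1 → infeasible
Shortest: LSL with L = 32.670367 m ≈ 32.6704 m

32.6704 m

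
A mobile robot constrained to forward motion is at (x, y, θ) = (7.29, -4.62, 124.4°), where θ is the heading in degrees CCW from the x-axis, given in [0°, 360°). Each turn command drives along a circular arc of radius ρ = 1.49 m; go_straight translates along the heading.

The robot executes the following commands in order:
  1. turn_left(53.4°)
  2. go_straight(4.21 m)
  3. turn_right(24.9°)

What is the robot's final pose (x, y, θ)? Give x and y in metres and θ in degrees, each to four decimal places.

(1.2893, -3.6488, 152.9000°)

set_pose: (x, y, θ) = (7.2900, -4.6200, 124.4000°), ρ = 1.49
turn_left(53.4°): centre at ρ to the left, rotate +53.4° → (6.1178, -3.9729, 177.8000°)
go_straight(4.21): x += 4.21·cos θ, y += 4.21·sin θ → (1.9109, -3.8113, 177.8000°)
turn_right(24.9°): centre at ρ to the right, rotate −24.9° → (1.2893, -3.6488, 152.9000°)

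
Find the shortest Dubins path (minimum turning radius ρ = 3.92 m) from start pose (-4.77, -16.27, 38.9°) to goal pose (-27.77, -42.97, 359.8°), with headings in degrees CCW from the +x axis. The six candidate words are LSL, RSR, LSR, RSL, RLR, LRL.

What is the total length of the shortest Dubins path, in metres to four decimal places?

54.9473 m

Let ψ = atan2(Δy, Δx) = atan2(-26.70, -23.00) = -130.7424° be the start→goal bearing.
Normalize: d = |goal − start| / ρ = 35.240460/3.92 = 8.989913, α = (θ_start − ψ) mod 360° = 169.6424° = 2.960818 rad, β = (θ_goal − ψ) mod 360° = 130.5424° = 2.278394 rad.
Common terms: sin α = 0.179792, cos α = -0.983705, sin β = 0.759925, cos β = -0.650010, cos(α−β) = 0.776046, d² = 80.818539. Work in radians in the unit-radius frame; every candidate has L = ρ·(t + p + q).
LSL: p² = 2 + d² − 2cos(α−β) + 2d(sin α − sin β) = 70.835742; p = √p² = 8.416397; φ = atan2(cos β − cos α, d + sin α − sin β) = 0.039659 rad; t = (φ − α) mod 2π = 3.362026 rad, q = (β − φ) mod 2π = 2.238736 rad → L = 3.92·(3.362026 + 8.416397 + 2.238736) = 3.92·14.017159 = 54.947262 m
RSR: p² = 2 + d² − 2cos(α−β) + 2d(sin β − sin α) = 91.697151; p = √p² = 9.575863; φ = atan2(cos α − cos β, d − sin α + sin β) = -0.034855 rad; t = (α − φ) mod 2π = 2.995672 rad, q = (φ − β) mod 2π = 3.969937 rad → L = 3.92·(2.995672 + 9.575863 + 3.969937) = 3.92·16.541472 = 64.842570 m
LSR: p² = d² − 2 + 2cos(α−β) + 2d(sin α + sin β) = 97.266583; p = √p² = 9.862382; φ = atan2(−cos α − cos β, d + sin α + sin β) − atan2(−2, p) = 0.363146 rad; t = (φ − α) mod 2π = 3.685513 rad, q = (φ − β) mod 2π = 4.367937 rad → L = 3.92·(3.685513 + 9.862382 + 4.367937) = 3.92·17.915832 = 70.230063 m
RSL: p² = d² − 2 + 2cos(α−β) − 2d(sin α + sin β) = 63.474681; p = √p² = 7.967100; φ = atan2(cos α + cos β, d − sin α − sin β) − atan2(2, p) = -0.446172 rad; t = (α − φ) mod 2π = 3.406990 rad, q = (β − φ) mod 2π = 2.724566 rad → L = 3.92·(3.406990 + 7.967100 + 2.724566) = 3.92·14.098656 = 55.266731 m
RLR: c = (6 − d² + 2cos(α−β) + 2d(sin α − sin β))/8 = -10.462144, |c| > 1 → infeasible
LRL: c = (6 − d² + 2cos(α−β) − 2d(sin α − sin β))/8 = -7.854468, |c| > 1 → infeasible
Shortest: LSL with L = 54.947262 m ≈ 54.9473 m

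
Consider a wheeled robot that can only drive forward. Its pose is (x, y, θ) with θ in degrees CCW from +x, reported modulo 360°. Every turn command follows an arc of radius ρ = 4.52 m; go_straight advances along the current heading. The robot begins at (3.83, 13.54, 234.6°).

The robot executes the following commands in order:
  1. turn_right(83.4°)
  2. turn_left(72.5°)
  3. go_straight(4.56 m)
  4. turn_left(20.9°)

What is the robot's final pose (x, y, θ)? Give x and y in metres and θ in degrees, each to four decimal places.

(-11.5892, 7.0249, 244.6000°)

set_pose: (x, y, θ) = (3.8300, 13.5400, 234.6000°), ρ = 4.52
turn_right(83.4°): centre at ρ to the right, rotate −83.4° → (-2.0319, 12.1974, 151.2000°)
turn_left(72.5°): centre at ρ to the left, rotate +72.5° → (-7.3322, 11.5044, 223.7000°)
go_straight(4.56): x += 4.56·cos θ, y += 4.56·sin θ → (-10.6289, 8.3539, 223.7000°)
turn_left(20.9°): centre at ρ to the left, rotate +20.9° → (-11.5892, 7.0249, 244.6000°)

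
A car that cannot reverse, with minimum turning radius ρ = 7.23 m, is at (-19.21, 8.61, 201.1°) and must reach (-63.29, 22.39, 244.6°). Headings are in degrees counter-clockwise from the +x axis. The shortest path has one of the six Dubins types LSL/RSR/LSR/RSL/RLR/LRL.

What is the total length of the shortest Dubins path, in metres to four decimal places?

Let ψ = atan2(Δy, Δx) = atan2(13.78, -44.08) = 162.6401° be the start→goal bearing.
Normalize: d = |goal − start| / ρ = 46.183707/7.23 = 6.387788, α = (θ_start − ψ) mod 360° = 38.4599° = 0.671253 rad, β = (θ_goal − ψ) mod 360° = 81.9599° = 1.430471 rad.
Common terms: sin α = 0.621967, cos α = 0.783043, sin β = 0.990171, cos β = 0.139865, cos(α−β) = 0.725374, d² = 40.803835. Work in radians in the unit-radius frame; every candidate has L = ρ·(t + p + q).
LSL: p² = 2 + d² − 2cos(α−β) + 2d(sin α − sin β) = 36.649079; p = √p² = 6.053848; φ = atan2(cos β − cos α, d + sin α − sin β) = -0.106444 rad; t = (φ − α) mod 2π = 5.505489 rad, q = (β − φ) mod 2π = 1.536915 rad → L = 7.23·(5.505489 + 6.053848 + 1.536915) = 7.23·13.096252 = 94.685901 m
RSR: p² = 2 + d² − 2cos(α−β) + 2d(sin β − sin α) = 46.057094; p = √p² = 6.786538; φ = atan2(cos α − cos β, d − sin α + sin β) = 0.094915 rad; t = (α − φ) mod 2π = 0.576338 rad, q = (φ − β) mod 2π = 4.947629 rad → L = 7.23·(0.576338 + 6.786538 + 4.947629) = 7.23·12.310505 = 89.004950 m
LSR: p² = d² − 2 + 2cos(α−β) + 2d(sin α + sin β) = 60.850574; p = √p² = 7.800678; φ = atan2(−cos α − cos β, d + sin α + sin β) − atan2(−2, p) = 0.136125 rad; t = (φ − α) mod 2π = 5.748058 rad, q = (φ − β) mod 2π = 4.988839 rad → L = 7.23·(5.748058 + 7.800678 + 4.988839) = 7.23·18.537575 = 134.026665 m
RSL: p² = d² − 2 + 2cos(α−β) − 2d(sin α + sin β) = 19.658594; p = √p² = 4.433801; φ = atan2(cos α + cos β, d − sin α − sin β) − atan2(2, p) = -0.232852 rad; t = (α − φ) mod 2π = 0.904105 rad, q = (β − φ) mod 2π = 1.663323 rad → L = 7.23·(0.904105 + 4.433801 + 1.663323) = 7.23·7.001229 = 50.618887 m
RLR: c = (6 − d² + 2cos(α−β) + 2d(sin α − sin β))/8 = -4.757137, |c| > 1 → infeasible
LRL: c = (6 − d² + 2cos(α−β) − 2d(sin α − sin β))/8 = -3.581135, |c| > 1 → infeasible
Shortest: RSL with L = 50.618887 m ≈ 50.6189 m

50.6189 m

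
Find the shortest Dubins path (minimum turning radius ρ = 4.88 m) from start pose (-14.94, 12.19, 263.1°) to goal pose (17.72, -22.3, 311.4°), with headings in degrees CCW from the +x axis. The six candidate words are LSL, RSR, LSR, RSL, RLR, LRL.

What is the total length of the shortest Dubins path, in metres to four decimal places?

48.0666 m

Let ψ = atan2(Δy, Δx) = atan2(-34.49, 32.66) = -46.5611° be the start→goal bearing.
Normalize: d = |goal − start| / ρ = 47.499849/4.88 = 9.733576, α = (θ_start − ψ) mod 360° = 309.6611° = 5.404605 rad, β = (θ_goal − ψ) mod 360° = 357.9611° = 6.247599 rad.
Common terms: sin α = -0.769833, cos α = 0.638245, sin β = -0.035579, cos β = 0.999367, cos(α−β) = 0.665230, d² = 94.742496. Work in radians in the unit-radius frame; every candidate has L = ρ·(t + p + q).
LSL: p² = 2 + d² − 2cos(α−β) + 2d(sin α − sin β) = 81.118186; p = √p² = 9.006563; φ = atan2(cos β − cos α, d + sin α − sin β) = 0.040106 rad; t = (φ − α) mod 2π = 0.918686 rad, q = (β − φ) mod 2π = 6.207493 rad → L = 4.88·(0.918686 + 9.006563 + 6.207493) = 4.88·16.132743 = 78.727785 m
RSR: p² = 2 + d² − 2cos(α−β) + 2d(sin β − sin α) = 109.705885; p = √p² = 10.474058; φ = atan2(cos α − cos β, d − sin α + sin β) = -0.034485 rad; t = (α − φ) mod 2π = 5.439090 rad, q = (φ − β) mod 2π = 0.001102 rad → L = 4.88·(5.439090 + 10.474058 + 0.001102) = 4.88·15.914249 = 77.661535 m
LSR: p² = d² − 2 + 2cos(α−β) + 2d(sin α + sin β) = 78.393877; p = √p² = 8.854032; φ = atan2(−cos α − cos β, d + sin α + sin β) − atan2(−2, p) = 0.040753 rad; t = (φ − α) mod 2π = 0.919333 rad, q = (φ − β) mod 2π = 0.076339 rad → L = 4.88·(0.919333 + 8.854032 + 0.076339) = 4.88·9.849704 = 48.066555 m
RSL: p² = d² − 2 + 2cos(α−β) − 2d(sin α + sin β) = 109.752037; p = √p² = 10.476261; φ = atan2(cos α + cos β, d − sin α − sin β) − atan2(2, p) = -0.034485 rad; t = (α − φ) mod 2π = 5.439090 rad, q = (β − φ) mod 2π = 6.282084 rad → L = 4.88·(5.439090 + 10.476261 + 6.282084) = 4.88·22.197434 = 108.323479 m
RLR: c = (6 − d² + 2cos(α−β) + 2d(sin α − sin β))/8 = -12.713236, |c| > 1 → infeasible
LRL: c = (6 − d² + 2cos(α−β) − 2d(sin α − sin β))/8 = -9.139773, |c| > 1 → infeasible
Shortest: LSR with L = 48.066555 m ≈ 48.0666 m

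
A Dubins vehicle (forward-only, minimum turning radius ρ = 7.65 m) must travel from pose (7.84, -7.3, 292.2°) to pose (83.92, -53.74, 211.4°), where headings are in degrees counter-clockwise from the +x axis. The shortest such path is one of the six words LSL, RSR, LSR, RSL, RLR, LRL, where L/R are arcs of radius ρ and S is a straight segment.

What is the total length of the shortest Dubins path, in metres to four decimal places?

Let ψ = atan2(Δy, Δx) = atan2(-46.44, 76.08) = -31.4003° be the start→goal bearing.
Normalize: d = |goal − start| / ρ = 89.133832/7.65 = 11.651481, α = (θ_start − ψ) mod 360° = 323.6003° = 5.647891 rad, β = (θ_goal − ψ) mod 360° = 242.8003° = 4.237665 rad.
Common terms: sin α = -0.593414, cos α = 0.804897, sin β = -0.889419, cos β = -0.457093, cos(α−β) = 0.159881, d² = 135.757017. Work in radians in the unit-radius frame; every candidate has L = ρ·(t + p + q).
LSL: p² = 2 + d² − 2cos(α−β) + 2d(sin α − sin β) = 144.335033; p = √p² = 12.013952; φ = atan2(cos β − cos α, d + sin α − sin β) = -0.105238 rad; t = (φ − α) mod 2π = 0.530057 rad, q = (β − φ) mod 2π = 4.342903 rad → L = 7.65·(0.530057 + 12.013952 + 4.342903) = 7.65·16.886911 = 129.184868 m
RSR: p² = 2 + d² − 2cos(α−β) + 2d(sin β − sin α) = 130.539475; p = √p² = 11.425387; φ = atan2(cos α − cos β, d − sin α + sin β) = 0.110681 rad; t = (α − φ) mod 2π = 5.537210 rad, q = (φ − β) mod 2π = 2.156201 rad → L = 7.65·(5.537210 + 11.425387 + 2.156201) = 7.65·19.118799 = 146.258810 m
LSR: p² = d² − 2 + 2cos(α−β) + 2d(sin α + sin β) = 99.522369; p = √p² = 9.976090; φ = atan2(−cos α − cos β, d + sin α + sin β) − atan2(−2, p) = 0.163666 rad; t = (φ − α) mod 2π = 0.798961 rad, q = (φ − β) mod 2π = 2.209187 rad → L = 7.65·(0.798961 + 9.976090 + 2.209187) = 7.65·12.984237 = 99.329414 m
RSL: p² = d² − 2 + 2cos(α−β) − 2d(sin α + sin β) = 168.631189; p = √p² = 12.985807; φ = atan2(cos α + cos β, d − sin α − sin β) − atan2(2, p) = -0.126339 rad; t = (α − φ) mod 2π = 5.774230 rad, q = (β − φ) mod 2π = 4.364004 rad → L = 7.65·(5.774230 + 12.985807 + 4.364004) = 7.65·23.124041 = 176.898917 m
RLR: c = (6 − d² + 2cos(α−β) + 2d(sin α − sin β))/8 = -15.317434, |c| > 1 → infeasible
LRL: c = (6 − d² + 2cos(α−β) − 2d(sin α − sin β))/8 = -17.041879, |c| > 1 → infeasible
Shortest: LSR with L = 99.329414 m ≈ 99.3294 m

99.3294 m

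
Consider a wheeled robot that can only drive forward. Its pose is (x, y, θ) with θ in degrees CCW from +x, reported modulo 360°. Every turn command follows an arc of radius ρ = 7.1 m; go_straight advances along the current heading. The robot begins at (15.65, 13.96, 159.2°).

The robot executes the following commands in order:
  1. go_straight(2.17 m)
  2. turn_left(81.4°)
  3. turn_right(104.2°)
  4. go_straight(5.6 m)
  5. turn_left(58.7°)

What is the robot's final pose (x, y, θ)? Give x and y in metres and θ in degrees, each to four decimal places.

(-16.9686, 15.4976, 195.1000°)

set_pose: (x, y, θ) = (15.6500, 13.9600, 159.2000°), ρ = 7.1
go_straight(2.17): x += 2.17·cos θ, y += 2.17·sin θ → (13.6214, 14.7306, 159.2000°)
turn_left(81.4°): centre at ρ to the left, rotate +81.4° → (4.9146, 11.5787, 240.6000°)
turn_right(104.2°): centre at ρ to the right, rotate −104.2° → (-6.1674, 9.9225, 136.4000°)
go_straight(5.6): x += 5.6·cos θ, y += 5.6·sin θ → (-10.2227, 13.7844, 136.4000°)
turn_left(58.7°): centre at ρ to the left, rotate +58.7° → (-16.9686, 15.4976, 195.1000°)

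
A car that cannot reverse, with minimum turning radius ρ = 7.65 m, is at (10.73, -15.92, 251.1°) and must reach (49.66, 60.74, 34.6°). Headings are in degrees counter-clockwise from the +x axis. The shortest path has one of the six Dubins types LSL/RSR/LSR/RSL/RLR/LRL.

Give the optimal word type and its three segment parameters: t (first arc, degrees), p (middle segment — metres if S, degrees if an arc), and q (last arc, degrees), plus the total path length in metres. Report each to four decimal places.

LSR: t = 183.4288°, p = 79.8144 m, q = 39.9288°, L = 109.6366 m

Let ψ = atan2(Δy, Δx) = atan2(76.66, 38.93) = 63.0773° be the start→goal bearing.
Normalize: d = |goal − start| / ρ = 85.978489/7.65 = 11.239018, α = (θ_start − ψ) mod 360° = 188.0227° = 3.281615 rad, β = (θ_goal − ψ) mod 360° = 331.5227° = 5.786162 rad.
Common terms: sin α = -0.139565, cos α = -0.990213, sin β = -0.476811, cos β = 0.879006, cos(α−β) = -0.803857, d² = 126.315528. Work in radians in the unit-radius frame; every candidate has L = ρ·(t + p + q).
LSL: p² = 2 + d² − 2cos(α−β) + 2d(sin α − sin β) = 137.503865; p = √p² = 11.726204; φ = atan2(cos β − cos α, d + sin α − sin β) = 0.160088 rad; t = (φ − α) mod 2π = 3.161659 rad, q = (β − φ) mod 2π = 5.626074 rad → L = 7.65·(3.161659 + 11.726204 + 5.626074) = 7.65·20.513937 = 156.931618 m
RSR: p² = 2 + d² − 2cos(α−β) + 2d(sin β − sin α) = 122.342619; p = √p² = 11.060860; φ = atan2(cos α − cos β, d − sin α + sin β) = -0.169809 rad; t = (α − φ) mod 2π = 3.451424 rad, q = (φ − β) mod 2π = 0.327214 rad → L = 7.65·(3.451424 + 11.060860 + 0.327214) = 7.65·14.839498 = 113.522157 m
LSR: p² = d² − 2 + 2cos(α−β) + 2d(sin α + sin β) = 108.852894; p = √p² = 10.433259; φ = atan2(−cos α − cos β, d + sin α + sin β) − atan2(−2, p) = 0.199866 rad; t = (φ − α) mod 2π = 3.201436 rad, q = (φ − β) mod 2π = 0.696889 rad → L = 7.65·(3.201436 + 10.433259 + 0.696889) = 7.65·14.331584 = 109.636614 m
RSL: p² = d² − 2 + 2cos(α−β) − 2d(sin α + sin β) = 136.562735; p = √p² = 11.686006; φ = atan2(cos α + cos β, d − sin α − sin β) − atan2(2, p) = -0.178883 rad; t = (α − φ) mod 2π = 3.460497 rad, q = (β − φ) mod 2π = 5.965045 rad → L = 7.65·(3.460497 + 11.686006 + 5.965045) = 7.65·21.111548 = 161.503345 m
RLR: c = (6 − d² + 2cos(α−β) + 2d(sin α − sin β))/8 = -14.292827, |c| > 1 → infeasible
LRL: c = (6 − d² + 2cos(α−β) − 2d(sin α − sin β))/8 = -16.187983, |c| > 1 → infeasible
Shortest: LSR with L = 109.636614 m ≈ 109.6366 m
Convert LSR to answer units (arcs ×180/π): t = 3.201436·180/π = 183.4288°, p = ρ·p = 7.65·10.433259 = 79.8144 m, q = 0.696889·180/π = 39.9288°, L = 109.6366 m.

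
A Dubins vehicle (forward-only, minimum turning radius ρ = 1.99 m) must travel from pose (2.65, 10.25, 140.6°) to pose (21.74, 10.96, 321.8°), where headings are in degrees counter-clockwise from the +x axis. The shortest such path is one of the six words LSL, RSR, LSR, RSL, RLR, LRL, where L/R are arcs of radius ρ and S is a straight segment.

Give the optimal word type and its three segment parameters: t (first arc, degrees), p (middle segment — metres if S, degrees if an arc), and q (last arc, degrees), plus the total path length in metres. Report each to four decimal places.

Let ψ = atan2(Δy, Δx) = atan2(0.71, 19.09) = 2.1300° be the start→goal bearing.
Normalize: d = |goal − start| / ρ = 19.103199/1.99 = 9.599597, α = (θ_start − ψ) mod 360° = 138.4700° = 2.416758 rad, β = (θ_goal − ψ) mod 360° = 319.6700° = 5.579294 rad.
Common terms: sin α = 0.663012, cos α = -0.748609, sin β = -0.647189, cos β = 0.762330, cos(α−β) = -0.999781, d² = 92.152269. Work in radians in the unit-radius frame; every candidate has L = ρ·(t + p + q).
LSL: p² = 2 + d² − 2cos(α−β) + 2d(sin α − sin β) = 121.306625; p = √p² = 11.013929; φ = atan2(cos β − cos α, d + sin α − sin β) = 0.137618 rad; t = (φ − α) mod 2π = 4.004046 rad, q = (β − φ) mod 2π = 5.441676 rad → L = 1.99·(4.004046 + 11.013929 + 5.441676) = 1.99·20.459651 = 40.714705 m
RSR: p² = 2 + d² − 2cos(α−β) + 2d(sin β − sin α) = 70.997035; p = √p² = 8.425974; φ = atan2(cos α − cos β, d − sin α + sin β) = -0.180294 rad; t = (α − φ) mod 2π = 2.597052 rad, q = (φ − β) mod 2π = 0.523597 rad → L = 1.99·(2.597052 + 8.425974 + 0.523597) = 1.99·11.546623 = 22.977779 m
LSR: p² = d² − 2 + 2cos(α−β) + 2d(sin α + sin β) = 88.456498; p = √p² = 9.405131; φ = atan2(−cos α − cos β, d + sin α + sin β) − atan2(−2, p) = 0.208102 rad; t = (φ − α) mod 2π = 4.074529 rad, q = (φ − β) mod 2π = 0.911993 rad → L = 1.99·(4.074529 + 9.405131 + 0.911993) = 1.99·14.391653 = 28.639390 m
RSL: p² = d² − 2 + 2cos(α−β) − 2d(sin α + sin β) = 87.848917; p = √p² = 9.372775; φ = atan2(cos α + cos β, d − sin α − sin β) − atan2(2, p) = -0.208799 rad; t = (α − φ) mod 2π = 2.625557 rad, q = (β − φ) mod 2π = 5.788094 rad → L = 1.99·(2.625557 + 9.372775 + 5.788094) = 1.99·17.786426 = 35.394988 m
RLR: c = (6 − d² + 2cos(α−β) + 2d(sin α − sin β))/8 = -7.874629, |c| > 1 → infeasible
LRL: c = (6 − d² + 2cos(α−β) − 2d(sin α − sin β))/8 = -14.163328, |c| > 1 → infeasible
Shortest: RSR with L = 22.977779 m ≈ 22.9778 m
Convert RSR to answer units (arcs ×180/π): t = 2.597052·180/π = 148.8001°, p = ρ·p = 1.99·8.425974 = 16.7677 m, q = 0.523597·180/π = 29.9999°, L = 22.9778 m.

RSR: t = 148.8001°, p = 16.7677 m, q = 29.9999°, L = 22.9778 m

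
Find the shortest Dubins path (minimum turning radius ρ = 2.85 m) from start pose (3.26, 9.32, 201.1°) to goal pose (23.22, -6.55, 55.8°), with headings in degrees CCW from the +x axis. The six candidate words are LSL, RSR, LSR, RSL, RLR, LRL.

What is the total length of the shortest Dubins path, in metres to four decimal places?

Let ψ = atan2(Δy, Δx) = atan2(-15.87, 19.96) = -38.4879° be the start→goal bearing.
Normalize: d = |goal − start| / ρ = 25.500167/2.85 = 8.947427, α = (θ_start − ψ) mod 360° = 239.5879° = 4.181597 rad, β = (θ_goal − ψ) mod 360° = 94.2879° = 1.645634 rad.
Common terms: sin α = -0.862406, cos α = -0.506216, sin β = 0.997201, cos β = -0.074768, cos(α−β) = -0.822144, d² = 80.056448. Work in radians in the unit-radius frame; every candidate has L = ρ·(t + p + q).
LSL: p² = 2 + d² − 2cos(α−β) + 2d(sin α − sin β) = 50.423332; p = √p² = 7.100939; φ = atan2(cos β − cos α, d + sin α − sin β) = 0.060797 rad; t = (φ − α) mod 2π = 2.162385 rad, q = (β − φ) mod 2π = 1.584837 rad → L = 2.85·(2.162385 + 7.100939 + 1.584837) = 2.85·10.848161 = 30.917258 m
RSR: p² = 2 + d² − 2cos(α−β) + 2d(sin β − sin α) = 116.978140; p = √p² = 10.815643; φ = atan2(cos α − cos β, d − sin α + sin β) = -0.039902 rad; t = (α − φ) mod 2π = 4.221499 rad, q = (φ − β) mod 2π = 4.597650 rad → L = 2.85·(4.221499 + 10.815643 + 4.597650) = 2.85·19.634792 = 55.959157 m
LSR: p² = d² − 2 + 2cos(α−β) + 2d(sin α + sin β) = 78.824288; p = √p² = 8.878304; φ = atan2(−cos α − cos β, d + sin α + sin β) − atan2(−2, p) = 0.285452 rad; t = (φ − α) mod 2π = 2.387040 rad, q = (φ − β) mod 2π = 4.923004 rad → L = 2.85·(2.387040 + 8.878304 + 4.923004) = 2.85·16.188348 = 46.136793 m
RSL: p² = d² − 2 + 2cos(α−β) − 2d(sin α + sin β) = 74.000032; p = √p² = 8.602327; φ = atan2(cos α + cos β, d − sin α − sin β) − atan2(2, p) = -0.294268 rad; t = (α − φ) mod 2π = 4.475865 rad, q = (β − φ) mod 2π = 1.939902 rad → L = 2.85·(4.475865 + 8.602327 + 1.939902) = 2.85·15.018094 = 42.801567 m
RLR: c = (6 − d² + 2cos(α−β) + 2d(sin α − sin β))/8 = -13.622267, |c| > 1 → infeasible
LRL: c = (6 − d² + 2cos(α−β) − 2d(sin α − sin β))/8 = -5.302917, |c| > 1 → infeasible
Shortest: LSL with L = 30.917258 m ≈ 30.9173 m

30.9173 m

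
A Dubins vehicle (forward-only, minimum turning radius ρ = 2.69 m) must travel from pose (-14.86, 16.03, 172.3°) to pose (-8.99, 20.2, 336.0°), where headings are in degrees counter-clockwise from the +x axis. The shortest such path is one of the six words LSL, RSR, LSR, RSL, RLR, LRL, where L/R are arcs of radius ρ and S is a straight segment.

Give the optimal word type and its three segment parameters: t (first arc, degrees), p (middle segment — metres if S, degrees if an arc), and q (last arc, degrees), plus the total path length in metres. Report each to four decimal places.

Let ψ = atan2(Δy, Δx) = atan2(4.17, 5.87) = 35.3897° be the start→goal bearing.
Normalize: d = |goal − start| / ρ = 7.200403/2.69 = 2.676730, α = (θ_start − ψ) mod 360° = 136.9103° = 2.389536 rad, β = (θ_goal − ψ) mod 360° = 300.6103° = 5.246640 rad.
Common terms: sin α = 0.683142, cos α = -0.730285, sin β = -0.860650, cos β = 0.509197, cos(α−β) = -0.959805, d² = 7.164882. Work in radians in the unit-radius frame; every candidate has L = ρ·(t + p + q).
LSL: p² = 2 + d² − 2cos(α−β) + 2d(sin α − sin β) = 19.349122; p = √p² = 4.398764; φ = atan2(cos β − cos α, d + sin α − sin β) = 0.285648 rad; t = (φ − α) mod 2π = 4.179298 rad, q = (β − φ) mod 2π = 4.960992 rad → L = 2.69·(4.179298 + 4.398764 + 4.960992) = 2.69·13.539053 = 36.420053 m
RSR: p² = 2 + d² − 2cos(α−β) + 2d(sin β − sin α) = 2.819862; p = √p² = 1.679245; φ = atan2(cos α − cos β, d − sin α + sin β) = -0.830278 rad; t = (α − φ) mod 2π = 3.219814 rad, q = (φ − β) mod 2π = 0.206268 rad → L = 2.69·(3.219814 + 1.679245 + 0.206268) = 2.69·5.105326 = 13.733326 m
LSR: p² = d² − 2 + 2cos(α−β) + 2d(sin α + sin β) = 2.294989; p = √p² = 1.514922; φ = atan2(−cos α − cos β, d + sin α + sin β) − atan2(−2, p) = 1.010771 rad; t = (φ − α) mod 2π = 4.904420 rad, q = (φ − β) mod 2π = 2.047316 rad → L = 2.69·(4.904420 + 1.514922 + 2.047316) = 2.69·8.466658 = 22.775310 m
RSL: p² = d² − 2 + 2cos(α−β) − 2d(sin α + sin β) = 4.195553; p = √p² = 2.048305; φ = atan2(cos α + cos β, d − sin α − sin β) − atan2(2, p) = -0.850772 rad; t = (α − φ) mod 2π = 3.240308 rad, q = (β − φ) mod 2π = 6.097412 rad → L = 2.69·(3.240308 + 2.048305 + 6.097412) = 2.69·11.386025 = 30.628407 m
RLR: c = (6 − d² + 2cos(α−β) + 2d(sin α − sin β))/8 = 0.647517; p = 2π − arccos c = 5.416711 rad; φ = atan2(cos α − cos β, d − sin α + sin β) = -0.830278 rad; t = (α − φ + p/2) mod 2π = 5.928169 rad, q = (α − β − t + p) mod 2π = 2.914623 rad → L = 2.69·(5.928169 + 5.416711 + 2.914623) = 2.69·14.259503 = 38.358063 m
LRL: c = (6 − d² + 2cos(α−β) − 2d(sin α − sin β))/8 = -1.418640, |c| > 1 → infeasible
Shortest: RSR with L = 13.733326 m ≈ 13.7333 m
Convert RSR to answer units (arcs ×180/π): t = 3.219814·180/π = 184.4817°, p = ρ·p = 2.69·1.679245 = 4.5172 m, q = 0.206268·180/π = 11.8183°, L = 13.7333 m.

RSR: t = 184.4817°, p = 4.5172 m, q = 11.8183°, L = 13.7333 m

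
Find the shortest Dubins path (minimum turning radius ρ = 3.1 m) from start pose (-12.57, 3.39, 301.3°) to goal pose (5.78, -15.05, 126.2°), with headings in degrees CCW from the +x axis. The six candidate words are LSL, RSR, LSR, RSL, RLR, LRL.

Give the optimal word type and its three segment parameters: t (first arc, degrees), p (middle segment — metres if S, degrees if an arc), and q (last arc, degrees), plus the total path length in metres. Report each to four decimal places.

RSL: t = 0.2003°, p = 25.5327 m, q = 185.1003°, L = 35.5584 m

Let ψ = atan2(Δy, Δx) = atan2(-18.44, 18.35) = -45.1402° be the start→goal bearing.
Normalize: d = |goal − start| / ρ = 26.014536/3.1 = 8.391786, α = (θ_start − ψ) mod 360° = 346.4402° = 6.046522 rad, β = (θ_goal − ψ) mod 360° = 171.3402° = 2.990450 rad.
Common terms: sin α = -0.234461, cos α = 0.972126, sin β = 0.150568, cos β = -0.988600, cos(α−β) = -0.996345, d² = 70.422071. Work in radians in the unit-radius frame; every candidate has L = ρ·(t + p + q).
LSL: p² = 2 + d² − 2cos(α−β) + 2d(sin α − sin β) = 67.952606; p = √p² = 8.243337; φ = atan2(cos β − cos α, d + sin α − sin β) = -0.240158 rad; t = (φ − α) mod 2π = 6.279691 rad, q = (β − φ) mod 2π = 3.230608 rad → L = 3.1·(6.279691 + 8.243337 + 3.230608) = 3.1·17.753636 = 55.036272 m
RSR: p² = 2 + d² − 2cos(α−β) + 2d(sin β − sin α) = 80.876916; p = √p² = 8.993159; φ = atan2(cos α − cos β, d − sin α + sin β) = 0.219789 rad; t = (α − φ) mod 2π = 5.826732 rad, q = (φ − β) mod 2π = 3.512525 rad → L = 3.1·(5.826732 + 8.993159 + 3.512525) = 3.1·18.332416 = 56.830490 m
LSR: p² = d² − 2 + 2cos(α−β) + 2d(sin α + sin β) = 65.021358; p = √p² = 8.063582; φ = atan2(−cos α − cos β, d + sin α + sin β) − atan2(−2, p) = 0.245105 rad; t = (φ − α) mod 2π = 0.481769 rad, q = (φ − β) mod 2π = 3.537841 rad → L = 3.1·(0.481769 + 8.063582 + 3.537841) = 3.1·12.083192 = 37.457896 m
RSL: p² = d² − 2 + 2cos(α−β) − 2d(sin α + sin β) = 67.837402; p = √p² = 8.236346; φ = atan2(cos α + cos β, d − sin α − sin β) − atan2(2, p) = -0.240159 rad; t = (α − φ) mod 2π = 0.003495 rad, q = (β − φ) mod 2π = 3.230609 rad → L = 3.1·(0.003495 + 8.236346 + 3.230609) = 3.1·11.470451 = 35.558398 m
RLR: c = (6 − d² + 2cos(α−β) + 2d(sin α − sin β))/8 = -9.109615, |c| > 1 → infeasible
LRL: c = (6 − d² + 2cos(α−β) − 2d(sin α − sin β))/8 = -7.494076, |c| > 1 → infeasible
Shortest: RSL with L = 35.558398 m ≈ 35.5584 m
Convert RSL to answer units (arcs ×180/π): t = 0.003495·180/π = 0.2003°, p = ρ·p = 3.1·8.236346 = 25.5327 m, q = 3.230609·180/π = 185.1003°, L = 35.5584 m.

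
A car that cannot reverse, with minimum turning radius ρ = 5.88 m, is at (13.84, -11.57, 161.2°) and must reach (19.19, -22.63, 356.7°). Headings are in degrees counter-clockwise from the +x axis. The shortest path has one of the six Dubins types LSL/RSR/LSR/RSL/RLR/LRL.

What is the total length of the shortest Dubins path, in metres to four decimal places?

27.6588 m

Let ψ = atan2(Δy, Δx) = atan2(-11.06, 5.35) = -64.1858° be the start→goal bearing.
Normalize: d = |goal − start| / ρ = 12.286012/5.88 = 2.089458, α = (θ_start − ψ) mod 360° = 225.3858° = 3.933724 rad, β = (θ_goal − ψ) mod 360° = 60.8858° = 1.062657 rad.
Common terms: sin α = -0.711852, cos α = -0.702330, sin β = 0.873651, cos β = 0.486552, cos(α−β) = -0.963630, d² = 4.365834. Work in radians in the unit-radius frame; every candidate has L = ρ·(t + p + q).
LSL: p² = 2 + d² − 2cos(α−β) + 2d(sin α − sin β) = 1.667411; p = √p² = 1.291283; φ = atan2(cos β − cos α, d + sin α − sin β) = 1.169867 rad; t = (φ − α) mod 2π = 3.519328 rad, q = (β − φ) mod 2π = 6.175976 rad → L = 5.88·(3.519328 + 1.291283 + 6.175976) = 5.88·10.986587 = 64.601129 m
RSR: p² = 2 + d² − 2cos(α−β) + 2d(sin β − sin α) = 14.918780; p = √p² = 3.862484; φ = atan2(cos α − cos β, d − sin α + sin β) = -0.312883 rad; t = (α − φ) mod 2π = 4.246606 rad, q = (φ − β) mod 2π = 4.907645 rad → L = 5.88·(4.246606 + 3.862484 + 4.907645) = 5.88·13.016736 = 76.538405 m
LSR: p² = d² − 2 + 2cos(α−β) + 2d(sin α + sin β) = 1.114721; p = √p² = 1.055803; φ = atan2(−cos α − cos β, d + sin α + sin β) − atan2(−2, p) = 1.180633 rad; t = (φ − α) mod 2π = 3.530094 rad, q = (φ − β) mod 2π = 0.117976 rad → L = 5.88·(3.530094 + 1.055803 + 0.117976) = 5.88·4.703873 = 27.658776 m
RSL: p² = d² − 2 + 2cos(α−β) − 2d(sin α + sin β) = -0.237574 < 0 → infeasible
RLR: c = (6 − d² + 2cos(α−β) + 2d(sin α − sin β))/8 = -0.864847; p = 2π − arccos c = 3.667543 rad; φ = atan2(cos α − cos β, d − sin α + sin β) = -0.312883 rad; t = (α − φ + p/2) mod 2π = 6.080378 rad, q = (α − β − t + p) mod 2π = 0.458231 rad → L = 5.88·(6.080378 + 3.667543 + 0.458231) = 5.88·10.206152 = 60.012172 m
LRL: c = (6 − d² + 2cos(α−β) − 2d(sin α − sin β))/8 = 0.791574; p = 2π − arccos c = 5.625769 rad; φ = atan2(cos β − cos α, d + sin α − sin β) = 1.169867 rad; t = (φ − α + p/2) mod 2π = 0.049027 rad, q = (β − α − t + p) mod 2π = 2.705675 rad → L = 5.88·(0.049027 + 5.625769 + 2.705675) = 5.88·8.380471 = 49.277171 m
Shortest: LSR with L = 27.658776 m ≈ 27.6588 m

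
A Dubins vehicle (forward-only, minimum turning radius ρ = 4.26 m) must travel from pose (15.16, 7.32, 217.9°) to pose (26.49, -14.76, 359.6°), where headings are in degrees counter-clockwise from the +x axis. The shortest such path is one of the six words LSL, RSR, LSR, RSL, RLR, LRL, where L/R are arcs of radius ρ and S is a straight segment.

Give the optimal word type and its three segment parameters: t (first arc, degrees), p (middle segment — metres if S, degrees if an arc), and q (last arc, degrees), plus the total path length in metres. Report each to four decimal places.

Let ψ = atan2(Δy, Δx) = atan2(-22.08, 11.33) = -62.8361° be the start→goal bearing.
Normalize: d = |goal − start| / ρ = 24.817238/4.26 = 5.825643, α = (θ_start − ψ) mod 360° = 280.7361° = 4.899769 rad, β = (θ_goal − ψ) mod 360° = 62.4361° = 1.089715 rad.
Common terms: sin α = -0.982496, cos α = 0.186286, sin β = 0.886495, cos β = 0.462738, cos(α−β) = -0.784776, d² = 33.938113. Work in radians in the unit-radius frame; every candidate has L = ρ·(t + p + q).
LSL: p² = 2 + d² − 2cos(α−β) + 2d(sin α − sin β) = 15.731519; p = √p² = 3.966298; φ = atan2(cos β − cos α, d + sin α − sin β) = 0.069757 rad; t = (φ − α) mod 2π = 1.453173 rad, q = (β − φ) mod 2π = 1.019959 rad → L = 4.26·(1.453173 + 3.966298 + 1.019959) = 4.26·6.439429 = 27.431970 m
RSR: p² = 2 + d² − 2cos(α−β) + 2d(sin β − sin α) = 59.283812; p = √p² = 7.699598; φ = atan2(cos α − cos β, d − sin α + sin β) = -0.035912 rad; t = (α − φ) mod 2π = 4.935682 rad, q = (φ − β) mod 2π = 5.157557 rad → L = 4.26·(4.935682 + 7.699598 + 5.157557) = 4.26·17.792837 = 75.797487 m
LSR: p² = d² − 2 + 2cos(α−β) + 2d(sin α + sin β) = 29.250033; p = √p² = 5.408330; φ = atan2(−cos α − cos β, d + sin α + sin β) − atan2(−2, p) = 0.241410 rad; t = (φ − α) mod 2π = 1.624826 rad, q = (φ − β) mod 2π = 5.434880 rad → L = 4.26·(1.624826 + 5.408330 + 5.434880) = 4.26·12.468036 = 53.113833 m
RSL: p² = d² − 2 + 2cos(α−β) − 2d(sin α + sin β) = 31.487088; p = √p² = 5.611336; φ = atan2(cos α + cos β, d − sin α − sin β) − atan2(2, p) = -0.233218 rad; t = (α − φ) mod 2π = 5.132987 rad, q = (β − φ) mod 2π = 1.322933 rad → L = 4.26·(5.132987 + 5.611336 + 1.322933) = 4.26·12.067256 = 51.406510 m
RLR: c = (6 − d² + 2cos(α−β) + 2d(sin α − sin β))/8 = -6.410477, |c| > 1 → infeasible
LRL: c = (6 − d² + 2cos(α−β) − 2d(sin α − sin β))/8 = -0.966440; p = 2π − arccos c = 3.401398 rad; φ = atan2(cos β − cos α, d + sin α − sin β) = 0.069757 rad; t = (φ − α + p/2) mod 2π = 3.153872 rad, q = (β − α − t + p) mod 2π = 2.720658 rad → L = 4.26·(3.153872 + 3.401398 + 2.720658) = 4.26·9.275928 = 39.515455 m
Shortest: LSL with L = 27.431970 m ≈ 27.4320 m
Convert LSL to answer units (arcs ×180/π): t = 1.453173·180/π = 83.2607°, p = ρ·p = 4.26·3.966298 = 16.8964 m, q = 1.019959·180/π = 58.4393°, L = 27.4320 m.

LSL: t = 83.2607°, p = 16.8964 m, q = 58.4393°, L = 27.4320 m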